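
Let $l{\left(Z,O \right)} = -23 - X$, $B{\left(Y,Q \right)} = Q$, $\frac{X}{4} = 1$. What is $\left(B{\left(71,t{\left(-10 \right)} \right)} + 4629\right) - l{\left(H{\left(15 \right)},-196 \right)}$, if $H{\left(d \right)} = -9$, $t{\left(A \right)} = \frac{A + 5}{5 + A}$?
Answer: $4657$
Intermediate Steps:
$X = 4$ ($X = 4 \cdot 1 = 4$)
$t{\left(A \right)} = 1$ ($t{\left(A \right)} = \frac{5 + A}{5 + A} = 1$)
$l{\left(Z,O \right)} = -27$ ($l{\left(Z,O \right)} = -23 - 4 = -27$)
$\left(B{\left(71,t{\left(-10 \right)} \right)} + 4629\right) - l{\left(H{\left(15 \right)},-196 \right)} = \left(1 + 4629\right) - -27 = 4630 + 27 = 4657$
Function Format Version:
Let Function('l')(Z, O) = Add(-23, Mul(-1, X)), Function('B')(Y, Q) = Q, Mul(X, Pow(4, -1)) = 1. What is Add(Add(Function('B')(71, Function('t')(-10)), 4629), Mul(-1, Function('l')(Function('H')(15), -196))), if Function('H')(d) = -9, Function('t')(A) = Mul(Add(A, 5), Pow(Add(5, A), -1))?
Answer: 4657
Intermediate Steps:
X = 4 (X = Mul(4, 1) = 4)
Function('t')(A) = 1 (Function('t')(A) = Mul(Add(5, A), Pow(Add(5, A), -1)) = 1)
Function('l')(Z, O) = -27 (Function('l')(Z, O) = Add(-23, Mul(-1, 4)) = Add(-23, -4) = -27)
Add(Add(Function('B')(71, Function('t')(-10)), 4629), Mul(-1, Function('l')(Function('H')(15), -196))) = Add(Add(1, 4629), Mul(-1, -27)) = Add(4630, 27) = 4657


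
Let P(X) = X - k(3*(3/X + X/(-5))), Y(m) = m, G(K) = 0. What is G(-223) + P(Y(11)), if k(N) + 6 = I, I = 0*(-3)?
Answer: 17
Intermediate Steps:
I = 0
k(N) = -6 (k(N) = -6 + 0 = -6)
P(X) = 6 + X (P(X) = X - 1*(-6) = X + 6 = 6 + X)
G(-223) + P(Y(11)) = 0 + (6 + 11) = 0 + 17 = 17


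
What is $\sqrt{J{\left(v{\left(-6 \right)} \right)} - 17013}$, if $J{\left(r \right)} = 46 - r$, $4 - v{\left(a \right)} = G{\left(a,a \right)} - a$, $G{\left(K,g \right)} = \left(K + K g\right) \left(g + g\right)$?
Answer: $15 i \sqrt{77} \approx 131.62 i$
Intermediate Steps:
$G{\left(K,g \right)} = 2 g \left(K + K g\right)$ ($G{\left(K,g \right)} = \left(K + K g\right) 2 g = 2 g \left(K + K g\right)$)
$v{\left(a \right)} = 4 + a - 2 a^{2} \left(1 + a\right)$ ($v{\left(a \right)} = 4 - \left(2 a a \left(1 + a\right) - a\right) = 4 - \left(2 a^{2} \left(1 + a\right) - a\right) = 4 - \left(- a + 2 a^{2} \left(1 + a\right)\right) = 4 + a - 2 a^{2} \left(1 + a\right)$)
$\sqrt{J{\left(v{\left(-6 \right)} \right)} - 17013} = \sqrt{\left(46 - \left(4 - 6 - 2 \left(-6\right)^{2} \left(1 - 6\right)\right)\right) - 17013} = \sqrt{\left(46 - \left(4 - 6 - 72 \left(-5\right)\right)\right) - 17013} = \sqrt{\left(46 - \left(4 - 6 + 360\right)\right) - 17013} = \sqrt{\left(46 - 358\right) - 17013} = \sqrt{-312 - 17013} = \sqrt{-17325} = 15 i \sqrt{77}$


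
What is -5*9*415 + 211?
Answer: -18464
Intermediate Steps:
-5*9*415 + 211 = -45*415 + 211 = -18675 + 211 = -18464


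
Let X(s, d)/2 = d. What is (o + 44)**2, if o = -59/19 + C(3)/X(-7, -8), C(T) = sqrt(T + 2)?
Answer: 154556429/92416 - 777*sqrt(5)/152 ≈ 1661.0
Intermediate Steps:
C(T) = sqrt(2 + T)
X(s, d) = 2*d
o = -59/19 - sqrt(5)/16 (o = -59/19 + sqrt(2 + 3)/((2*(-8))) = -59*1/19 + sqrt(5)/(-16) = -59/19 + sqrt(5)*(-1/16) = -59/19 - sqrt(5)/16 ≈ -3.2450)
(o + 44)**2 = ((-59/19 - sqrt(5)/16) + 44)**2 = (777/19 - sqrt(5)/16)**2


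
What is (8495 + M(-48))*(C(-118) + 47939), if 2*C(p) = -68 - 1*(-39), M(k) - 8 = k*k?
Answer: 1035840143/2 ≈ 5.1792e+8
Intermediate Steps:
M(k) = 8 + k**2 (M(k) = 8 + k*k = 8 + k**2)
C(p) = -29/2 (C(p) = (-68 - 1*(-39))/2 = (-68 + 39)/2 = (1/2)*(-29) = -29/2)
(8495 + M(-48))*(C(-118) + 47939) = (8495 + (8 + (-48)**2))*(-29/2 + 47939) = (8495 + (8 + 2304))*(95849/2) = (8495 + 2312)*(95849/2) = 10807*(95849/2) = 1035840143/2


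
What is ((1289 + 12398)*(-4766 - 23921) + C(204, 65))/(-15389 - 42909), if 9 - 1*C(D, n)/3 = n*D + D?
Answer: 196339667/29149 ≈ 6735.7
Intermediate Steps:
C(D, n) = 27 - 3*D - 3*D*n (C(D, n) = 27 - 3*(n*D + D) = 27 - 3*(D*n + D) = 27 - 3*(D + D*n) = 27 + (-3*D - 3*D*n) = 27 - 3*D - 3*D*n)
((1289 + 12398)*(-4766 - 23921) + C(204, 65))/(-15389 - 42909) = ((1289 + 12398)*(-4766 - 23921) + (27 - 3*204 - 3*204*65))/(-15389 - 42909) = (13687*(-28687) + (27 - 612 - 39780))/(-58298) = (-392638969 - 40365)*(-1/58298) = -392679334*(-1/58298) = 196339667/29149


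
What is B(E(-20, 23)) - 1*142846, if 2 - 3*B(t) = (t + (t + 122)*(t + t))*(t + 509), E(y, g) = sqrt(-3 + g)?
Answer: -453796/3 - 249490*sqrt(5)/3 ≈ -3.3722e+5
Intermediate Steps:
B(t) = 2/3 - (509 + t)*(t + 2*t*(122 + t))/3 (B(t) = 2/3 - (t + (t + 122)*(t + t))*(t + 509)/3 = 2/3 - (t + (122 + t)*(2*t))*(509 + t)/3 = 2/3 - (t + 2*t*(122 + t))*(509 + t)/3 = 2/3 - (509 + t)*(t + 2*t*(122 + t))/3)
B(E(-20, 23)) - 1*142846 = (2/3 - 421*(sqrt(-3 + 23))**2 - 124705*sqrt(-3 + 23)/3 - 2*(-3 + 23)**(3/2)/3) - 1*142846 = (2/3 - 421*(sqrt(20))**2 - 249410*sqrt(5)/3 - 2*40*sqrt(5)/3) - 142846 = (2/3 - 421*(2*sqrt(5))**2 - 249410*sqrt(5)/3 - 2*40*sqrt(5)/3) - 142846 = (2/3 - 421*20 - 249410*sqrt(5)/3 - 80*sqrt(5)/3) - 142846 = (2/3 - 8420 - 249410*sqrt(5)/3 - 80*sqrt(5)/3) - 142846 = (-25258/3 - 249490*sqrt(5)/3) - 142846 = -453796/3 - 249490*sqrt(5)/3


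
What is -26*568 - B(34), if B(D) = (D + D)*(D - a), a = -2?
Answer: -17216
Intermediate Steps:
B(D) = 2*D*(2 + D) (B(D) = (D + D)*(D - 1*(-2)) = (2*D)*(D + 2) = (2*D)*(2 + D) = 2*D*(2 + D))
-26*568 - B(34) = -26*568 - 2*34*(2 + 34) = -14768 - 2*34*36 = -14768 - 1*2448 = -14768 - 2448 = -17216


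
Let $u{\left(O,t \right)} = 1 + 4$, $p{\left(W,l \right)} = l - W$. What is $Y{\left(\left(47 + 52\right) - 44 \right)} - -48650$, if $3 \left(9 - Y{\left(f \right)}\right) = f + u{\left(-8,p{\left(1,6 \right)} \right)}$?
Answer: $48639$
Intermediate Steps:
$u{\left(O,t \right)} = 5$
$Y{\left(f \right)} = \frac{22}{3} - \frac{f}{3}$ ($Y{\left(f \right)} = 9 - \frac{f + 5}{3} = 9 - \frac{5 + f}{3} = 9 - \left(\frac{5}{3} + \frac{f}{3}\right) = \frac{22}{3} - \frac{f}{3}$)
$Y{\left(\left(47 + 52\right) - 44 \right)} - -48650 = \left(\frac{22}{3} - \frac{\left(47 + 52\right) - 44}{3}\right) - -48650 = \left(\frac{22}{3} - \frac{99 - 44}{3}\right) + 48650 = \left(\frac{22}{3} - \frac{55}{3}\right) + 48650 = -11 + 48650 = 48639$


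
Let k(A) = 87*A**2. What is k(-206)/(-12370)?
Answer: -1845966/6185 ≈ -298.46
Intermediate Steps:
k(-206)/(-12370) = (87*(-206)**2)/(-12370) = (87*42436)*(-1/12370) = 3691932*(-1/12370) = -1845966/6185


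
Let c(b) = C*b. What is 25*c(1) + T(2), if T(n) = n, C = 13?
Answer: 327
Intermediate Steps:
c(b) = 13*b
25*c(1) + T(2) = 25*(13*1) + 2 = 25*13 + 2 = 325 + 2 = 327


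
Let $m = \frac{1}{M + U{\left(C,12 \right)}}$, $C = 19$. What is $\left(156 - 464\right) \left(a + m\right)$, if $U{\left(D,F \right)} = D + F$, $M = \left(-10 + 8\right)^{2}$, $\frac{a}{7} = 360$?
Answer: $- \frac{3880844}{5} \approx -7.7617 \cdot 10^{5}$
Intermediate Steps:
$a = 2520$ ($a = 7 \cdot 360 = 2520$)
$M = 4$ ($M = \left(-2\right)^{2} = 4$)
$m = \frac{1}{35}$ ($m = \frac{1}{4 + \left(19 + 12\right)} = \frac{1}{4 + 31} = \frac{1}{35} \approx 0.028571$)
$\left(156 - 464\right) \left(a + m\right) = \left(156 - 464\right) \left(2520 + \frac{1}{35}\right) = \left(-308\right) \frac{88201}{35} = - \frac{3880844}{5}$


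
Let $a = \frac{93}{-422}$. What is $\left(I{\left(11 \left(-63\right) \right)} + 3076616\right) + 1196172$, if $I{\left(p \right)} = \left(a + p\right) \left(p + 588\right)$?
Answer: $\frac{1833833131}{422} \approx 4.3456 \cdot 10^{6}$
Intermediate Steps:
$a = - \frac{93}{422}$ ($a = 93 \left(- \frac{1}{422}\right) = - \frac{93}{422} \approx -0.22038$)
$I{\left(p \right)} = \left(588 + p\right) \left(- \frac{93}{422} + p\right)$ ($I{\left(p \right)} = \left(- \frac{93}{422} + p\right) \left(p + 588\right) = \left(- \frac{93}{422} + p\right) \left(588 + p\right) = \left(588 + p\right) \left(- \frac{93}{422} + p\right)$)
$\left(I{\left(11 \left(-63\right) \right)} + 3076616\right) + 1196172 = \left(\left(- \frac{27342}{211} + \left(11 \left(-63\right)\right)^{2} + \frac{248043 \cdot 11 \left(-63\right)}{422}\right) + 3076616\right) + 1196172 = \left(\left(- \frac{27342}{211} + \left(-693\right)^{2} + \frac{248043}{422} \left(-693\right)\right) + 3076616\right) + 1196172 = \left(\left(- \frac{27342}{211} + 480249 - \frac{171893799}{422}\right) + 3076616\right) + 1196172 = \left(\frac{30716595}{422} + 3076616\right) + 1196172 = \frac{1329048547}{422} + 1196172 = \frac{1833833131}{422}$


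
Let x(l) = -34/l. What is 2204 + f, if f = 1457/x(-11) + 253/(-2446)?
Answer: 55621724/20791 ≈ 2675.3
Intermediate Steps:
f = 9798360/20791 (f = 1457/((-34/(-11))) + 253/(-2446) = 1457/((-34*(-1/11))) + 253*(-1/2446) = 1457/(34/11) - 253/2446 = 1457*(11/34) - 253/2446 = 16027/34 - 253/2446 = 9798360/20791 ≈ 471.28)
2204 + f = 2204 + 9798360/20791 = 55621724/20791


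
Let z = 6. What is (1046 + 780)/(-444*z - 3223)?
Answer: -1826/5887 ≈ -0.31017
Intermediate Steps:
(1046 + 780)/(-444*z - 3223) = (1046 + 780)/(-444*6 - 3223) = 1826/(-2664 - 3223) = 1826/(-5887) = 1826*(-1/5887) = -1826/5887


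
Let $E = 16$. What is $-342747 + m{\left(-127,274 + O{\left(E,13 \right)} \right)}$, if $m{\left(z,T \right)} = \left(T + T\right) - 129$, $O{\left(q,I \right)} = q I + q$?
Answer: $-341880$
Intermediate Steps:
$O{\left(q,I \right)} = q + I q$ ($O{\left(q,I \right)} = I q + q = q + I q$)
$m{\left(z,T \right)} = -129 + 2 T$ ($m{\left(z,T \right)} = 2 T - 129 = -129 + 2 T$)
$-342747 + m{\left(-127,274 + O{\left(E,13 \right)} \right)} = -342747 - \left(129 - 2 \left(274 + 16 \left(1 + 13\right)\right)\right) = -342747 - \left(129 - 2 \left(274 + 16 \cdot 14\right)\right) = -342747 - \left(129 - 2 \left(274 + 224\right)\right) = -342747 + \left(-129 + 2 \cdot 498\right) = -342747 + \left(-129 + 996\right) = -342747 + 867 = -341880$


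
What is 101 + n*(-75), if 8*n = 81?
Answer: -5267/8 ≈ -658.38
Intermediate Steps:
n = 81/8 (n = (⅛)*81 = 81/8 ≈ 10.125)
101 + n*(-75) = 101 + (81/8)*(-75) = 101 - 6075/8 = -5267/8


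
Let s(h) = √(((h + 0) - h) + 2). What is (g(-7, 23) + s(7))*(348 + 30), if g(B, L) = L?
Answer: 8694 + 378*√2 ≈ 9228.6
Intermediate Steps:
s(h) = √2 (s(h) = √((h - h) + 2) = √(0 + 2) = √2)
(g(-7, 23) + s(7))*(348 + 30) = (23 + √2)*(348 + 30) = (23 + √2)*378 = 8694 + 378*√2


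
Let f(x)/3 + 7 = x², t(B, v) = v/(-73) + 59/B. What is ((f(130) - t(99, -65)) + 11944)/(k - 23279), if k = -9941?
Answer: -452565679/240080940 ≈ -1.8851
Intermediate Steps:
t(B, v) = 59/B - v/73 (t(B, v) = v*(-1/73) + 59/B = -v/73 + 59/B = 59/B - v/73)
f(x) = -21 + 3*x²
((f(130) - t(99, -65)) + 11944)/(k - 23279) = (((-21 + 3*130²) - (59/99 - 1/73*(-65))) + 11944)/(-9941 - 23279) = (((-21 + 3*16900) - (59*(1/99) + 65/73)) + 11944)/(-33220) = (((-21 + 50700) - (59/99 + 65/73)) + 11944)*(-1/33220) = ((50679 - 1*10742/7227) + 11944)*(-1/33220) = ((50679 - 10742/7227) + 11944)*(-1/33220) = (366246391/7227 + 11944)*(-1/33220) = (452565679/7227)*(-1/33220) = -452565679/240080940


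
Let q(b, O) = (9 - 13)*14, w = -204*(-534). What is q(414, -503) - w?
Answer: -108992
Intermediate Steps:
w = 108936
q(b, O) = -56 (q(b, O) = -4*14 = -56)
q(414, -503) - w = -56 - 1*108936 = -56 - 108936 = -108992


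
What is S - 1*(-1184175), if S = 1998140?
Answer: 3182315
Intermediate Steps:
S - 1*(-1184175) = 1998140 - 1*(-1184175) = 1998140 + 1184175 = 3182315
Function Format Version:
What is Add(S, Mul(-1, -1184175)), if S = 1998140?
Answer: 3182315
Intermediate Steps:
Add(S, Mul(-1, -1184175)) = Add(1998140, Mul(-1, -1184175)) = Add(1998140, 1184175) = 3182315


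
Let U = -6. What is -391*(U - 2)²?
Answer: -25024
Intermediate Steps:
-391*(U - 2)² = -391*(-6 - 2)² = -391*(-8)² = -391*64 = -25024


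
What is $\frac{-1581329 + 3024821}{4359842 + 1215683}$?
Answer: $\frac{1443492}{5575525} \approx 0.2589$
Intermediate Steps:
$\frac{-1581329 + 3024821}{4359842 + 1215683} = \frac{1443492}{5575525}$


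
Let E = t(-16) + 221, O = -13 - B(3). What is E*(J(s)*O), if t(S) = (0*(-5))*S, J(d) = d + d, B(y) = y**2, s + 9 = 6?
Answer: 29172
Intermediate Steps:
s = -3 (s = -9 + 6 = -3)
J(d) = 2*d
t(S) = 0 (t(S) = 0*S = 0)
O = -22 (O = -13 - 1*3**2 = -13 - 1*9 = -13 - 9 = -22)
E = 221 (E = 0 + 221 = 221)
E*(J(s)*O) = 221*((2*(-3))*(-22)) = 221*(-6*(-22)) = 221*132 = 29172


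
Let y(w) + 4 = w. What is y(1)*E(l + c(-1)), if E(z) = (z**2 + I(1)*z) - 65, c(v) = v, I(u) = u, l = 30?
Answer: -2415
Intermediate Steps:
y(w) = -4 + w
E(z) = -65 + z + z**2 (E(z) = (z**2 + 1*z) - 65 = (z**2 + z) - 65 = (z + z**2) - 65 = -65 + z + z**2)
y(1)*E(l + c(-1)) = (-4 + 1)*(-65 + (30 - 1) + (30 - 1)**2) = -3*(-65 + 29 + 29**2) = -3*(-65 + 29 + 841) = -3*805 = -2415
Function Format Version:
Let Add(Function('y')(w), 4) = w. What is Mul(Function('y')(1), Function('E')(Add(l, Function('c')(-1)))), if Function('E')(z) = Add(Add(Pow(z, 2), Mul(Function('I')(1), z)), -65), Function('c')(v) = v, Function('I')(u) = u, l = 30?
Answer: -2415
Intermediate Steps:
Function('y')(w) = Add(-4, w)
Function('E')(z) = Add(-65, z, Pow(z, 2)) (Function('E')(z) = Add(Add(Pow(z, 2), Mul(1, z)), -65) = Add(Add(Pow(z, 2), z), -65) = Add(Add(z, Pow(z, 2)), -65) = Add(-65, z, Pow(z, 2)))
Mul(Function('y')(1), Function('E')(Add(l, Function('c')(-1)))) = Mul(Add(-4, 1), Add(-65, Add(30, -1), Pow(Add(30, -1), 2))) = Mul(-3, Add(-65, 29, Pow(29, 2))) = Mul(-3, Add(-65, 29, 841)) = Mul(-3, 805) = -2415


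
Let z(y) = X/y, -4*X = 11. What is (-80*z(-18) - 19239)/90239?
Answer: -173261/812151 ≈ -0.21334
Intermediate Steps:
X = -11/4 (X = -1/4*11 = -11/4 ≈ -2.7500)
z(y) = -11/(4*y)
(-80*z(-18) - 19239)/90239 = (-(-220)/(-18) - 19239)/90239 = (-(-220)*(-1)/18 - 19239)*(1/90239) = (-80*11/72 - 19239)*(1/90239) = (-110/9 - 19239)*(1/90239) = -173261/9*1/90239 = -173261/812151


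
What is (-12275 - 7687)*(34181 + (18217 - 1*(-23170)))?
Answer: -1508488416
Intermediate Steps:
(-12275 - 7687)*(34181 + (18217 - 1*(-23170))) = -19962*(34181 + (18217 + 23170)) = -19962*(34181 + 41387) = -19962*75568 = -1508488416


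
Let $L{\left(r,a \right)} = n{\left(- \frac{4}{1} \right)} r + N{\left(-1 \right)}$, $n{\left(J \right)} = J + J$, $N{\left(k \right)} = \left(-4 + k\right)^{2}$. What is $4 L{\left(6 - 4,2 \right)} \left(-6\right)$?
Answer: $-216$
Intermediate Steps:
$n{\left(J \right)} = 2 J$
$L{\left(r,a \right)} = 25 - 8 r$ ($L{\left(r,a \right)} = 2 \left(- \frac{4}{1}\right) r + \left(-4 - 1\right)^{2} = 2 \left(\left(-4\right) 1\right) r + \left(-5\right)^{2} = 2 \left(-4\right) r + 25 = - 8 r + 25 = 25 - 8 r$)
$4 L{\left(6 - 4,2 \right)} \left(-6\right) = 4 \left(25 - 8 \left(6 - 4\right)\right) \left(-6\right) = 4 \left(25 - 16\right) \left(-6\right) = 4 \cdot 9 \left(-6\right) = 36 \left(-6\right) = -216$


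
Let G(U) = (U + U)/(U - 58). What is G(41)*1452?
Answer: -119064/17 ≈ -7003.8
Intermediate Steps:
G(U) = 2*U/(-58 + U) (G(U) = (2*U)/(-58 + U) = 2*U/(-58 + U))
G(41)*1452 = (2*41/(-58 + 41))*1452 = (2*41/(-17))*1452 = (2*41*(-1/17))*1452 = -82/17*1452 = -119064/17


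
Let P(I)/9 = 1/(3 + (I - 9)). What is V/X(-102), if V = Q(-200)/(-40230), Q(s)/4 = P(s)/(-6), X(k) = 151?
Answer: -1/208565730 ≈ -4.7947e-9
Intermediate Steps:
P(I) = 9/(-6 + I) (P(I) = 9/(3 + (I - 9)) = 9/(3 + (-9 + I)) = 9/(-6 + I))
Q(s) = -6/(-6 + s) (Q(s) = 4*((9/(-6 + s))/(-6)) = 4*((9/(-6 + s))*(-⅙)) = 4*(-3/(2*(-6 + s))) = -6/(-6 + s))
V = -1/1381230 (V = -6/(-6 - 200)/(-40230) = -6/(-206)*(-1/40230) = -6*(-1/206)*(-1/40230) = (3/103)*(-1/40230) = -1/1381230 ≈ -7.2399e-7)
V/X(-102) = -1/1381230/151 = -1/1381230*1/151 = -1/208565730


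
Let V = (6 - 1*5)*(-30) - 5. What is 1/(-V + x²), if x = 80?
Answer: 1/6435 ≈ 0.00015540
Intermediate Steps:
V = -35 (V = (6 - 5)*(-30) - 5 = 1*(-30) - 5 = -30 - 5 = -35)
1/(-V + x²) = 1/(-1*(-35) + 80²) = 1/(35 + 6400) = 1/6435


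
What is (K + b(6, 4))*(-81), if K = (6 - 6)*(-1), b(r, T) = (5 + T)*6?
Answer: -4374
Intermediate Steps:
b(r, T) = 30 + 6*T
K = 0 (K = 0*(-1) = 0)
(K + b(6, 4))*(-81) = (0 + (30 + 6*4))*(-81) = (0 + (30 + 24))*(-81) = (0 + 54)*(-81) = 54*(-81) = -4374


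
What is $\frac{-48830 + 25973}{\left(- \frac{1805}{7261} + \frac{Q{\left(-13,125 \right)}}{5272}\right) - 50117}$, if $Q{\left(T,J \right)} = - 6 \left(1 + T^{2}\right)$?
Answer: $\frac{218741444286}{479623820311} \approx 0.45607$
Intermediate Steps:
$Q{\left(T,J \right)} = -6 - 6 T^{2}$
$\frac{-48830 + 25973}{\left(- \frac{1805}{7261} + \frac{Q{\left(-13,125 \right)}}{5272}\right) - 50117} = \frac{-48830 + 25973}{\left(- \frac{1805}{7261} + \frac{-6 - 6 \left(-13\right)^{2}}{5272}\right) - 50117} = - \frac{22857}{\left(\left(-1805\right) \frac{1}{7261} + \left(-6 - 1014\right) \frac{1}{5272}\right) - 50117} = - \frac{22857}{\left(- \frac{1805}{7261} + \left(-6 - 1014\right) \frac{1}{5272}\right) - 50117} = - \frac{22857}{\left(- \frac{1805}{7261} - \frac{255}{1318}\right) - 50117} = - \frac{22857}{- \frac{4230545}{9569998} - 50117} = - \frac{22857}{- \frac{479623820311}{9569998}} = \left(-22857\right) \left(- \frac{9569998}{479623820311}\right) = \frac{218741444286}{479623820311}$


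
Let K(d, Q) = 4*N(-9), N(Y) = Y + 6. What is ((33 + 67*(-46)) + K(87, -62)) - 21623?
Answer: -24684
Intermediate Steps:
N(Y) = 6 + Y
K(d, Q) = -12 (K(d, Q) = 4*(6 - 9) = 4*(-3) = -12)
((33 + 67*(-46)) + K(87, -62)) - 21623 = ((33 + 67*(-46)) - 12) - 21623 = ((33 - 3082) - 12) - 21623 = (-3049 - 12) - 21623 = -3061 - 21623 = -24684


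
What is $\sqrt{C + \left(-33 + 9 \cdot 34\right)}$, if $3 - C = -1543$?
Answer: $\sqrt{1819} \approx 42.65$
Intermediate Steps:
$C = 1546$ ($C = 3 - -1543 = 3 + 1543 = 1546$)
$\sqrt{C + \left(-33 + 9 \cdot 34\right)} = \sqrt{1546 + \left(-33 + 9 \cdot 34\right)} = \sqrt{1546 + \left(-33 + 306\right)} = \sqrt{1546 + 273} = \sqrt{1819}$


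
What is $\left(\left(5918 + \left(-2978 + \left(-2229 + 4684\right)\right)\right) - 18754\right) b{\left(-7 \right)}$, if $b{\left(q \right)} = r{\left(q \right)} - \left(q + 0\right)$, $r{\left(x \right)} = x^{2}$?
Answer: $-748104$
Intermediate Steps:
$b{\left(q \right)} = q^{2} - q$ ($b{\left(q \right)} = q^{2} - \left(q + 0\right) = q^{2} - q$)
$\left(\left(5918 + \left(-2978 + \left(-2229 + 4684\right)\right)\right) - 18754\right) b{\left(-7 \right)} = \left(\left(5918 + \left(-2978 + \left(-2229 + 4684\right)\right)\right) - 18754\right) \left(- 7 \left(-1 - 7\right)\right) = \left(\left(5918 + \left(-2978 + 2455\right)\right) - 18754\right) \left(\left(-7\right) \left(-8\right)\right) = \left(\left(5918 - 523\right) - 18754\right) 56 = \left(5395 - 18754\right) 56 = \left(-13359\right) 56 = -748104$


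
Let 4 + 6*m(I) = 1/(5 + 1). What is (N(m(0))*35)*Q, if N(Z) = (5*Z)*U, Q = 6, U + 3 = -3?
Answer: 4025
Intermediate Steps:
U = -6 (U = -3 - 3 = -6)
m(I) = -23/36 (m(I) = -2/3 + 1/(6*(5 + 1)) = -2/3 + (1/6)/6 = -2/3 + (1/6)*(1/6) = -2/3 + 1/36 = -23/36)
N(Z) = -30*Z (N(Z) = (5*Z)*(-6) = -30*Z)
(N(m(0))*35)*Q = (-30*(-23/36)*35)*6 = ((115/6)*35)*6 = (4025/6)*6 = 4025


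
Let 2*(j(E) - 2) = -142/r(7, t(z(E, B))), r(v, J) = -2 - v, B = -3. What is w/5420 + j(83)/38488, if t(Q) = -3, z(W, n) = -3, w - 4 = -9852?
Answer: -852696509/469361160 ≈ -1.8167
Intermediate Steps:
w = -9848 (w = 4 - 9852 = -9848)
j(E) = 89/9 (j(E) = 2 + (-142/(-2 - 1*7))/2 = 2 + (-142/(-2 - 7))/2 = 2 + (-142/(-9))/2 = 2 + (-142*(-⅑))/2 = 2 + (½)*(142/9) = 2 + 71/9 = 89/9)
w/5420 + j(83)/38488 = -9848/5420 + (89/9)/38488 = -9848*1/5420 + (89/9)*(1/38488) = -2462/1355 + 89/346392 = -852696509/469361160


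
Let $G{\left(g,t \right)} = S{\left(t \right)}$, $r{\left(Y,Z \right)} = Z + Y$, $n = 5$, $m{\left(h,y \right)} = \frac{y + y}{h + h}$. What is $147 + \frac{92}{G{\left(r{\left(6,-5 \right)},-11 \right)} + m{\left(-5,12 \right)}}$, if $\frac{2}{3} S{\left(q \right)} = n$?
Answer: $\frac{8417}{51} \approx 165.04$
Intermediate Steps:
$m{\left(h,y \right)} = \frac{y}{h}$ ($m{\left(h,y \right)} = \frac{2 y}{2 h} = 2 y \frac{1}{2 h} = \frac{y}{h}$)
$S{\left(q \right)} = \frac{15}{2}$ ($S{\left(q \right)} = \frac{3}{2} \cdot 5 = \frac{15}{2}$)
$r{\left(Y,Z \right)} = Y + Z$
$G{\left(g,t \right)} = \frac{15}{2}$
$147 + \frac{92}{G{\left(r{\left(6,-5 \right)},-11 \right)} + m{\left(-5,12 \right)}} = 147 + \frac{92}{\frac{15}{2} + \frac{12}{-5}} = 147 + \frac{92}{\frac{15}{2} + 12 \left(- \frac{1}{5}\right)} = 147 + \frac{92}{\frac{15}{2} - \frac{12}{5}} = 147 + \frac{92}{\frac{51}{10}} = 147 + 92 \cdot \frac{10}{51} = 147 + \frac{920}{51} = \frac{8417}{51}$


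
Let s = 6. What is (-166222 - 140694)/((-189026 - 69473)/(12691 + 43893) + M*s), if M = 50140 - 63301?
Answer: 17366534944/4468470643 ≈ 3.8865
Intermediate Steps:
M = -13161
(-166222 - 140694)/((-189026 - 69473)/(12691 + 43893) + M*s) = (-166222 - 140694)/((-189026 - 69473)/(12691 + 43893) - 13161*6) = -306916/(-258499/56584 - 78966) = -306916/(-4468470643/56584) = -306916*(-56584/4468470643) = 17366534944/4468470643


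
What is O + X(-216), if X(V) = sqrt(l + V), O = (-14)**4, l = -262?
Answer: 38416 + I*sqrt(478) ≈ 38416.0 + 21.863*I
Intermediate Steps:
O = 38416
X(V) = sqrt(-262 + V)
O + X(-216) = 38416 + sqrt(-262 - 216) = 38416 + sqrt(-478) = 38416 + I*sqrt(478)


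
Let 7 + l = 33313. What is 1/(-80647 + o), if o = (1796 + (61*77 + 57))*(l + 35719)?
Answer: 1/452033103 ≈ 2.2122e-9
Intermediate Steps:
l = 33306 (l = -7 + 33313 = 33306)
o = 452113750 (o = (1796 + (61*77 + 57))*(33306 + 35719) = (1796 + (4697 + 57))*69025 = (1796 + 4754)*69025 = 6550*69025 = 452113750)
1/(-80647 + o) = 1/(-80647 + 452113750) = 1/452033103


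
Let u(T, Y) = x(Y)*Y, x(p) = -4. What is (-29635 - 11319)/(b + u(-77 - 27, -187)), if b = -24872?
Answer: 20477/12062 ≈ 1.6976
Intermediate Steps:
u(T, Y) = -4*Y
(-29635 - 11319)/(b + u(-77 - 27, -187)) = (-29635 - 11319)/(-24872 - 4*(-187)) = -40954/(-24872 + 748) = -40954/(-24124) = -40954*(-1/24124) = 20477/12062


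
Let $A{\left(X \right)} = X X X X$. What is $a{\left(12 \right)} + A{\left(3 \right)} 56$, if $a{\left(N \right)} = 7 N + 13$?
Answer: $4633$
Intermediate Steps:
$A{\left(X \right)} = X^{4}$ ($A{\left(X \right)} = X^{2} X X = X^{3} X = X^{4}$)
$a{\left(N \right)} = 13 + 7 N$
$a{\left(12 \right)} + A{\left(3 \right)} 56 = \left(13 + 7 \cdot 12\right) + 3^{4} \cdot 56 = \left(13 + 84\right) + 81 \cdot 56 = 97 + 4536 = 4633$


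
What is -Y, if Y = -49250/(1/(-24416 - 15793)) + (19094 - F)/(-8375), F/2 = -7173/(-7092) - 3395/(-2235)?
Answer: -2920909271942406719/1474988250 ≈ -1.9803e+9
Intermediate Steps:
F = 891311/176118 (F = 2*(-7173/(-7092) - 3395/(-2235)) = 2*(-7173*(-1/7092) - 3395*(-1/2235)) = 2*(797/788 + 679/447) = 2*(891311/352236) = 891311/176118 ≈ 5.0609)
Y = 2920909271942406719/1474988250 (Y = -49250/(1/(-24416 - 15793)) + (19094 - 1*891311/176118)/(-8375) = -49250/(1/(-40209)) + (19094 - 891311/176118)*(-1/8375) = -49250/(-1/40209) + (3361905781/176118)*(-1/8375) = -49250*(-40209) - 3361905781/1474988250 = 1980293250 - 3361905781/1474988250 = 2920909271942406719/1474988250 ≈ 1.9803e+9)
-Y = -1*2920909271942406719/1474988250 = -2920909271942406719/1474988250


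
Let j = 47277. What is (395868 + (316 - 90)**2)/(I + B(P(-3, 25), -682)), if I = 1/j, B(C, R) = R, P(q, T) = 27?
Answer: -21130171488/32242913 ≈ -655.34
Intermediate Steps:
I = 1/47277 ≈ 2.1152e-5
(395868 + (316 - 90)**2)/(I + B(P(-3, 25), -682)) = (395868 + (316 - 90)**2)/(1/47277 - 682) = (395868 + 226**2)/(-32242913/47277) = (395868 + 51076)*(-47277/32242913) = 446944*(-47277/32242913) = -21130171488/32242913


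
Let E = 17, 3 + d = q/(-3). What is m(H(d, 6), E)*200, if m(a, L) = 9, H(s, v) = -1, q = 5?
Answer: 1800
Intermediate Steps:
d = -14/3 (d = -3 + 5/(-3) = -3 + 5*(-⅓) = -3 - 5/3 = -14/3 ≈ -4.6667)
m(H(d, 6), E)*200 = 9*200 = 1800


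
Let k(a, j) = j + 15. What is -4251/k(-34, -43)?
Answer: 4251/28 ≈ 151.82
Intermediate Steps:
k(a, j) = 15 + j
-4251/k(-34, -43) = -4251/(15 - 43) = -4251/(-28) = -4251*(-1/28) = 4251/28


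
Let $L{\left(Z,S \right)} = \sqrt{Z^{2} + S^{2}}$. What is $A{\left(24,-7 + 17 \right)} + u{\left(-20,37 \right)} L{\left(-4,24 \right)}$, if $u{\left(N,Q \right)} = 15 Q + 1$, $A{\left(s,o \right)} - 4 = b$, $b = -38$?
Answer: $-34 + 2224 \sqrt{37} \approx 13494.0$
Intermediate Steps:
$A{\left(s,o \right)} = -34$ ($A{\left(s,o \right)} = 4 - 38 = -34$)
$u{\left(N,Q \right)} = 1 + 15 Q$
$L{\left(Z,S \right)} = \sqrt{S^{2} + Z^{2}}$
$A{\left(24,-7 + 17 \right)} + u{\left(-20,37 \right)} L{\left(-4,24 \right)} = -34 + \left(1 + 15 \cdot 37\right) \sqrt{24^{2} + \left(-4\right)^{2}} = -34 + \left(1 + 555\right) \sqrt{576 + 16} = -34 + 556 \sqrt{592} = -34 + 556 \cdot 4 \sqrt{37} = -34 + 2224 \sqrt{37}$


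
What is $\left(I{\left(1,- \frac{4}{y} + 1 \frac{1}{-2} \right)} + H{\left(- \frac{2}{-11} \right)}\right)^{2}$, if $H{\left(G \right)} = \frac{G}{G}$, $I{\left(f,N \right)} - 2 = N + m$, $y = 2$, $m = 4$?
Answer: $\frac{81}{4} \approx 20.25$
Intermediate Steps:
$I{\left(f,N \right)} = 6 + N$ ($I{\left(f,N \right)} = 2 + \left(N + 4\right) = 2 + \left(4 + N\right) = 6 + N$)
$H{\left(G \right)} = 1$
$\left(I{\left(1,- \frac{4}{y} + 1 \frac{1}{-2} \right)} + H{\left(- \frac{2}{-11} \right)}\right)^{2} = \left(\left(6 + \left(- \frac{4}{2} + 1 \frac{1}{-2}\right)\right) + 1\right)^{2} = \left(\left(6 + \left(\left(-4\right) \frac{1}{2} + 1 \left(- \frac{1}{2}\right)\right)\right) + 1\right)^{2} = \left(\left(6 - \frac{5}{2}\right) + 1\right)^{2} = \left(\frac{7}{2} + 1\right)^{2} = \left(\frac{9}{2}\right)^{2} = \frac{81}{4}$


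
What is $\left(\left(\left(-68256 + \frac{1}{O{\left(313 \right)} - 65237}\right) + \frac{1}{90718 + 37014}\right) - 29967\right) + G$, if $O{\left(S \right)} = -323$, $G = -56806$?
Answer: $- \frac{29505224701133}{190320680} \approx -1.5503 \cdot 10^{5}$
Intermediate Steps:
$\left(\left(\left(-68256 + \frac{1}{O{\left(313 \right)} - 65237}\right) + \frac{1}{90718 + 37014}\right) - 29967\right) + G = \left(\left(\left(-68256 + \frac{1}{-323 - 65237}\right) + \frac{1}{90718 + 37014}\right) - 29967\right) - 56806 = \left(\left(\left(-68256 + \frac{1}{-65560}\right) + \frac{1}{127732}\right) - 29967\right) - 56806 = \left(\left(\left(-68256 - \frac{1}{65560}\right) + \frac{1}{127732}\right) - 29967\right) - 56806 = \left(\left(- \frac{4474863361}{65560} + \frac{1}{127732}\right) - 29967\right) - 56806 = \left(- \frac{12990528335493}{190320680} - 29967\right) - 56806 = - \frac{18693868153053}{190320680} - 56806 = - \frac{29505224701133}{190320680}$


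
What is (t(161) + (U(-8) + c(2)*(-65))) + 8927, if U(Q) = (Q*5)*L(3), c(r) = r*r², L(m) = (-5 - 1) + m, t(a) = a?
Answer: 8688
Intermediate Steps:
L(m) = -6 + m
c(r) = r³
U(Q) = -15*Q (U(Q) = (Q*5)*(-6 + 3) = (5*Q)*(-3) = -15*Q)
(t(161) + (U(-8) + c(2)*(-65))) + 8927 = (161 + (-15*(-8) + 2³*(-65))) + 8927 = (161 + (120 + 8*(-65))) + 8927 = (161 + (120 - 520)) + 8927 = (161 - 400) + 8927 = -239 + 8927 = 8688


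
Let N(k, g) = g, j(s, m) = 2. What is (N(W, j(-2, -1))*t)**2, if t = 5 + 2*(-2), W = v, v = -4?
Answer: 4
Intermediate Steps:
W = -4
t = 1 (t = 5 - 4 = 1)
(N(W, j(-2, -1))*t)**2 = (2*1)**2 = 2**2 = 4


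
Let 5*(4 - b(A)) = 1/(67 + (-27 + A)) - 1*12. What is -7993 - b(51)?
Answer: -3639726/455 ≈ -7999.4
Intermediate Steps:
b(A) = 32/5 - 1/(5*(40 + A)) (b(A) = 4 - (1/(67 + (-27 + A)) - 1*12)/5 = 4 - (1/(40 + A) - 12)/5 = 4 - (-12 + 1/(40 + A))/5 = 4 + (12/5 - 1/(5*(40 + A))) = 32/5 - 1/(5*(40 + A)))
-7993 - b(51) = -7993 - (1279 + 32*51)/(5*(40 + 51)) = -7993 - (1279 + 1632)/(5*91) = -7993 - 2911/(5*91) = -7993 - 1*2911/455 = -7993 - 2911/455 = -3639726/455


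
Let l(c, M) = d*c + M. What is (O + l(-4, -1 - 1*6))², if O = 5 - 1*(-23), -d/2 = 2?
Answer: 1369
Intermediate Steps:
d = -4 (d = -2*2 = -4)
l(c, M) = M - 4*c (l(c, M) = -4*c + M = M - 4*c)
O = 28 (O = 5 + 23 = 28)
(O + l(-4, -1 - 1*6))² = (28 + ((-1 - 1*6) - 4*(-4)))² = (28 + ((-1 - 6) + 16))² = (28 + (-7 + 16))² = (28 + 9)² = 37² = 1369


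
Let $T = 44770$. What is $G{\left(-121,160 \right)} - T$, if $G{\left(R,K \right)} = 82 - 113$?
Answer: $-44801$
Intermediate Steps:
$G{\left(R,K \right)} = -31$ ($G{\left(R,K \right)} = 82 - 113 = -31$)
$G{\left(-121,160 \right)} - T = -31 - 44770 = -44801$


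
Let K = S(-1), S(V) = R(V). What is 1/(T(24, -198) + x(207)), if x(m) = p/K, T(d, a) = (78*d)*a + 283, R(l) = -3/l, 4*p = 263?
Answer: -12/4444213 ≈ -2.7001e-6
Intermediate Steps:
p = 263/4 (p = (1/4)*263 = 263/4 ≈ 65.750)
S(V) = -3/V
K = 3 (K = -3/(-1) = -3*(-1) = 3)
T(d, a) = 283 + 78*a*d (T(d, a) = 78*a*d + 283 = 283 + 78*a*d)
x(m) = 263/12 (x(m) = (263/4)/3 = (263/4)*(1/3) = 263/12)
1/(T(24, -198) + x(207)) = 1/((283 + 78*(-198)*24) + 263/12) = 1/((283 - 370656) + 263/12) = 1/(-370373 + 263/12) = 1/(-4444213/12) = -12/4444213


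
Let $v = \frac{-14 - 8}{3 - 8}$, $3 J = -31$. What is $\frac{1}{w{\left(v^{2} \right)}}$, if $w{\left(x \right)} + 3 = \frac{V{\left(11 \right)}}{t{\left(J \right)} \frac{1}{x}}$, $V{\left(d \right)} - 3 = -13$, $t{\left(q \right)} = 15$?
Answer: $- \frac{75}{1193} \approx -0.062867$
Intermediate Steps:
$J = - \frac{31}{3}$ ($J = \frac{1}{3} \left(-31\right) = - \frac{31}{3} \approx -10.333$)
$v = \frac{22}{5}$ ($v = - \frac{22}{-5} = \left(-22\right) \left(- \frac{1}{5}\right) = \frac{22}{5} \approx 4.4$)
$V{\left(d \right)} = -10$ ($V{\left(d \right)} = 3 - 13 = -10$)
$w{\left(x \right)} = -3 - \frac{2 x}{3}$ ($w{\left(x \right)} = -3 - \frac{10}{15 \frac{1}{x}} = -3 - 10 \frac{x}{15} = -3 - \frac{2 x}{3}$)
$\frac{1}{w{\left(v^{2} \right)}} = \frac{1}{-3 - \frac{2 \left(\frac{22}{5}\right)^{2}}{3}} = \frac{1}{-3 - \frac{968}{75}} = \frac{1}{- \frac{1193}{75}} = - \frac{75}{1193}$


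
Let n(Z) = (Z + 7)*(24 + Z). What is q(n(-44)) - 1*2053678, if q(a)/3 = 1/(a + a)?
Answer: -3039443437/1480 ≈ -2.0537e+6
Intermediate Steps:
n(Z) = (7 + Z)*(24 + Z)
q(a) = 3/(2*a) (q(a) = 3/(a + a) = 3/((2*a)) = 3*(1/(2*a)) = 3/(2*a))
q(n(-44)) - 1*2053678 = 3/(2*(168 + (-44)² + 31*(-44))) - 1*2053678 = 3/(2*(168 + 1936 - 1364)) - 2053678 = (3/2)/740 - 2053678 = (3/2)*(1/740) - 2053678 = 3/1480 - 2053678 = -3039443437/1480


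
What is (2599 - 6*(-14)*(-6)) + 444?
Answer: 2539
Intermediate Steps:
(2599 - 6*(-14)*(-6)) + 444 = (2599 + 84*(-6)) + 444 = (2599 - 504) + 444 = 2095 + 444 = 2539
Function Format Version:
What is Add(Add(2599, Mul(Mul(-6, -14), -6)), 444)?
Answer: 2539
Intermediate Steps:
Add(Add(2599, Mul(Mul(-6, -14), -6)), 444) = Add(Add(2599, Mul(84, -6)), 444) = Add(Add(2599, -504), 444) = Add(2095, 444) = 2539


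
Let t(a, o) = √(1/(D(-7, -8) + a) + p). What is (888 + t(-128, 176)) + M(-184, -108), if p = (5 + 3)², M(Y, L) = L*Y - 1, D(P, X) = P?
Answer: 20759 + √129585/45 ≈ 20767.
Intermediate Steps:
M(Y, L) = -1 + L*Y
p = 64 (p = 8² = 64)
t(a, o) = √(64 + 1/(-7 + a)) (t(a, o) = √(1/(-7 + a) + 64) = √(64 + 1/(-7 + a)))
(888 + t(-128, 176)) + M(-184, -108) = (888 + √((-447 + 64*(-128))/(-7 - 128))) + (-1 - 108*(-184)) = (888 + √((-447 - 8192)/(-135))) + (-1 + 19872) = (888 + √(-1/135*(-8639))) + 19871 = (888 + √(8639/135)) + 19871 = (888 + √129585/45) + 19871 = 20759 + √129585/45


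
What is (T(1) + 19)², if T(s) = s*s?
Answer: 400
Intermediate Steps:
T(s) = s²
(T(1) + 19)² = (1² + 19)² = (1 + 19)² = 20² = 400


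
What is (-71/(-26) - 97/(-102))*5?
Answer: 12205/663 ≈ 18.409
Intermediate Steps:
(-71/(-26) - 97/(-102))*5 = (-71*(-1/26) - 97*(-1/102))*5 = (71/26 + 97/102)*5 = (2441/663)*5 = 12205/663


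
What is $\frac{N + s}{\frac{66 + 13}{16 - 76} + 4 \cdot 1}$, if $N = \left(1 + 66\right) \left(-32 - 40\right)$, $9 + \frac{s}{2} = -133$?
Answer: $- \frac{306480}{161} \approx -1903.6$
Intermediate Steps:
$s = -284$ ($s = -18 + 2 \left(-133\right) = -18 - 266 = -284$)
$N = -4824$ ($N = 67 \left(-72\right) = -4824$)
$\frac{N + s}{\frac{66 + 13}{16 - 76} + 4 \cdot 1} = \frac{-4824 - 284}{\frac{66 + 13}{16 - 76} + 4 \cdot 1} = - \frac{5108}{\frac{79}{-60} + 4} = - \frac{5108}{79 \left(- \frac{1}{60}\right) + 4} = - \frac{5108}{- \frac{79}{60} + 4} = - \frac{5108}{\frac{161}{60}} = \left(-5108\right) \frac{60}{161} = - \frac{306480}{161}$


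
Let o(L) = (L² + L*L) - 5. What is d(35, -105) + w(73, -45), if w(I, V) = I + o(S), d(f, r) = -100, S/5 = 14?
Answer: 9768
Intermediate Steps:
S = 70 (S = 5*14 = 70)
o(L) = -5 + 2*L² (o(L) = (L² + L²) - 5 = 2*L² - 5 = -5 + 2*L²)
w(I, V) = 9795 + I (w(I, V) = I + (-5 + 2*70²) = I + (-5 + 2*4900) = I + (-5 + 9800) = I + 9795 = 9795 + I)
d(35, -105) + w(73, -45) = -100 + (9795 + 73) = -100 + 9868 = 9768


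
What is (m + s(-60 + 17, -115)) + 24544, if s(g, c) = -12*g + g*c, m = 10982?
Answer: 40987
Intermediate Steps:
s(g, c) = -12*g + c*g
(m + s(-60 + 17, -115)) + 24544 = (10982 + (-60 + 17)*(-12 - 115)) + 24544 = (10982 - 43*(-127)) + 24544 = (10982 + 5461) + 24544 = 16443 + 24544 = 40987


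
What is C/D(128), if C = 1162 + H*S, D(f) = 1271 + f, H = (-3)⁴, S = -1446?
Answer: -115964/1399 ≈ -82.891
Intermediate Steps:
H = 81
C = -115964 (C = 1162 + 81*(-1446) = 1162 - 117126 = -115964)
C/D(128) = -115964/(1271 + 128) = -115964/1399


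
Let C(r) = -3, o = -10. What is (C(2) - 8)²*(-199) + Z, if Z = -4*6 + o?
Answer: -24113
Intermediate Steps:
Z = -34 (Z = -4*6 - 10 = -24 - 10 = -34)
(C(2) - 8)²*(-199) + Z = (-3 - 8)²*(-199) - 34 = (-11)²*(-199) - 34 = 121*(-199) - 34 = -24079 - 34 = -24113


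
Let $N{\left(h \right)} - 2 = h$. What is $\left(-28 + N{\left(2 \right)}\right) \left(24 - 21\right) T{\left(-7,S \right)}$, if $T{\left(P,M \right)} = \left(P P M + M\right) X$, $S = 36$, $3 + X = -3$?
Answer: $777600$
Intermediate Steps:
$X = -6$ ($X = -3 - 3 = -6$)
$N{\left(h \right)} = 2 + h$
$T{\left(P,M \right)} = - 6 M - 6 M P^{2}$ ($T{\left(P,M \right)} = \left(P P M + M\right) \left(-6\right) = \left(P^{2} M + M\right) \left(-6\right) = \left(M P^{2} + M\right) \left(-6\right) = \left(M + M P^{2}\right) \left(-6\right) = - 6 M - 6 M P^{2}$)
$\left(-28 + N{\left(2 \right)}\right) \left(24 - 21\right) T{\left(-7,S \right)} = \left(-28 + \left(2 + 2\right)\right) \left(24 - 21\right) \left(\left(-6\right) 36 \left(1 + \left(-7\right)^{2}\right)\right) = \left(-28 + 4\right) 3 \left(\left(-6\right) 36 \left(1 + 49\right)\right) = \left(-24\right) 3 \left(\left(-6\right) 36 \cdot 50\right) = \left(-72\right) \left(-10800\right) = 777600$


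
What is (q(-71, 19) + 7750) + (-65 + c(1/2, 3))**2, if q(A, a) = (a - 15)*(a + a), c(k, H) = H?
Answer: 11746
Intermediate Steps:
q(A, a) = 2*a*(-15 + a) (q(A, a) = (-15 + a)*(2*a) = 2*a*(-15 + a))
(q(-71, 19) + 7750) + (-65 + c(1/2, 3))**2 = (2*19*(-15 + 19) + 7750) + (-65 + 3)**2 = (2*19*4 + 7750) + (-62)**2 = (152 + 7750) + 3844 = 7902 + 3844 = 11746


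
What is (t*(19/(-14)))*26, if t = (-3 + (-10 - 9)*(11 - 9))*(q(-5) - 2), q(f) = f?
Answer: -10127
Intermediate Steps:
t = 287 (t = (-3 + (-10 - 9)*(11 - 9))*(-5 - 2) = (-3 - 19*2)*(-7) = (-3 - 38)*(-7) = -41*(-7) = 287)
(t*(19/(-14)))*26 = (287*(19/(-14)))*26 = (287*(19*(-1/14)))*26 = (287*(-19/14))*26 = -779/2*26 = -10127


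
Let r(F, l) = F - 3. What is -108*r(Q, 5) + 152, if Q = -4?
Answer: 908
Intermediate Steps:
r(F, l) = -3 + F
-108*r(Q, 5) + 152 = -108*(-3 - 4) + 152 = -108*(-7) + 152 = 756 + 152 = 908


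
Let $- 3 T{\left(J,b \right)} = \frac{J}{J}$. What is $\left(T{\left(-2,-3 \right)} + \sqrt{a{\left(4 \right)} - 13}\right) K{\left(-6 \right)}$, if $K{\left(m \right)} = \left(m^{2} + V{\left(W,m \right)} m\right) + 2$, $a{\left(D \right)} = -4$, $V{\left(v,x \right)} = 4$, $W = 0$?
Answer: $- \frac{14}{3} + 14 i \sqrt{17} \approx -4.6667 + 57.723 i$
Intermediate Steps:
$T{\left(J,b \right)} = - \frac{1}{3}$ ($T{\left(J,b \right)} = - \frac{J \frac{1}{J}}{3} = \left(- \frac{1}{3}\right) 1 = - \frac{1}{3}$)
$K{\left(m \right)} = 2 + m^{2} + 4 m$ ($K{\left(m \right)} = \left(m^{2} + 4 m\right) + 2 = 2 + m^{2} + 4 m$)
$\left(T{\left(-2,-3 \right)} + \sqrt{a{\left(4 \right)} - 13}\right) K{\left(-6 \right)} = \left(- \frac{1}{3} + \sqrt{-4 - 13}\right) \left(2 + \left(-6\right)^{2} + 4 \left(-6\right)\right) = \left(- \frac{1}{3} + \sqrt{-17}\right) \left(2 + 36 - 24\right) = \left(- \frac{1}{3} + i \sqrt{17}\right) 14 = - \frac{14}{3} + 14 i \sqrt{17}$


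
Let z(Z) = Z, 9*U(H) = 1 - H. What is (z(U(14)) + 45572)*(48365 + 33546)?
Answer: 33594567985/9 ≈ 3.7327e+9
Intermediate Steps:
U(H) = 1/9 - H/9 (U(H) = (1 - H)/9 = 1/9 - H/9)
(z(U(14)) + 45572)*(48365 + 33546) = ((1/9 - 1/9*14) + 45572)*(48365 + 33546) = ((1/9 - 14/9) + 45572)*81911 = (-13/9 + 45572)*81911 = (410135/9)*81911 = 33594567985/9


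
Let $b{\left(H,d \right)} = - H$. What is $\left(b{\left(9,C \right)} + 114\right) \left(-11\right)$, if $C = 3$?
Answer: $-1155$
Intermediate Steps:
$\left(b{\left(9,C \right)} + 114\right) \left(-11\right) = \left(\left(-1\right) 9 + 114\right) \left(-11\right) = \left(-9 + 114\right) \left(-11\right) = 105 \left(-11\right) = -1155$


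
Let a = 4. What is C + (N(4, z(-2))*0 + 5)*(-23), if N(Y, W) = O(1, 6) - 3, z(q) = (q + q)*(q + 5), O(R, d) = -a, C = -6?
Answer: -121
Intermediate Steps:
O(R, d) = -4 (O(R, d) = -1*4 = -4)
z(q) = 2*q*(5 + q) (z(q) = (2*q)*(5 + q) = 2*q*(5 + q))
N(Y, W) = -7 (N(Y, W) = -4 - 3 = -7)
C + (N(4, z(-2))*0 + 5)*(-23) = -6 + (-7*0 + 5)*(-23) = -6 + (0 + 5)*(-23) = -6 + 5*(-23) = -6 - 115 = -121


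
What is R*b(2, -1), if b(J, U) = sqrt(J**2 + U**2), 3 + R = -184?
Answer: -187*sqrt(5) ≈ -418.14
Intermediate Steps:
R = -187 (R = -3 - 184 = -187)
R*b(2, -1) = -187*sqrt(2**2 + (-1)**2) = -187*sqrt(4 + 1) = -187*sqrt(5)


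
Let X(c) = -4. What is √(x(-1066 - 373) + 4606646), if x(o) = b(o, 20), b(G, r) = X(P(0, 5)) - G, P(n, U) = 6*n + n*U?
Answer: 3*√512009 ≈ 2146.6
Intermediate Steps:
P(n, U) = 6*n + U*n
b(G, r) = -4 - G
x(o) = -4 - o
√(x(-1066 - 373) + 4606646) = √((-4 - (-1066 - 373)) + 4606646) = √((-4 - 1*(-1439)) + 4606646) = √((-4 + 1439) + 4606646) = √(1435 + 4606646) = √4608081 = 3*√512009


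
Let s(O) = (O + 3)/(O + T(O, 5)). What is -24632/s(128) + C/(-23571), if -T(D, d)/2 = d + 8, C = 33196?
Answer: -59225637620/3087801 ≈ -19181.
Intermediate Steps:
T(D, d) = -16 - 2*d (T(D, d) = -2*(d + 8) = -2*(8 + d) = -16 - 2*d)
s(O) = (3 + O)/(-26 + O) (s(O) = (O + 3)/(O + (-16 - 2*5)) = (3 + O)/(O + (-16 - 10)) = (3 + O)/(O - 26) = (3 + O)/(-26 + O))
-24632/s(128) + C/(-23571) = -24632*(-26 + 128)/(3 + 128) + 33196/(-23571) = -24632/(131/102) + 33196*(-1/23571) = -24632/((1/102)*131) - 33196/23571 = -24632/131/102 - 33196/23571 = -24632*102/131 - 33196/23571 = -2512464/131 - 33196/23571 = -59225637620/3087801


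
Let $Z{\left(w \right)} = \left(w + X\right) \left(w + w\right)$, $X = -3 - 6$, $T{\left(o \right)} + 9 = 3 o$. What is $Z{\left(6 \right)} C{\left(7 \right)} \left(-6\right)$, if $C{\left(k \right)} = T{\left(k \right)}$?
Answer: $2592$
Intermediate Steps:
$T{\left(o \right)} = -9 + 3 o$
$C{\left(k \right)} = -9 + 3 k$
$X = -9$ ($X = -3 - 6 = -9$)
$Z{\left(w \right)} = 2 w \left(-9 + w\right)$ ($Z{\left(w \right)} = \left(w - 9\right) \left(w + w\right) = \left(-9 + w\right) 2 w = 2 w \left(-9 + w\right)$)
$Z{\left(6 \right)} C{\left(7 \right)} \left(-6\right) = 2 \cdot 6 \left(-9 + 6\right) \left(-9 + 3 \cdot 7\right) \left(-6\right) = 2 \cdot 6 \left(-3\right) \left(-9 + 21\right) \left(-6\right) = \left(-36\right) 12 \left(-6\right) = \left(-432\right) \left(-6\right) = 2592$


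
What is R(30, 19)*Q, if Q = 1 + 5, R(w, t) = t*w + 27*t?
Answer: 6498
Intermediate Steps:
R(w, t) = 27*t + t*w
Q = 6
R(30, 19)*Q = (19*(27 + 30))*6 = (19*57)*6 = 1083*6 = 6498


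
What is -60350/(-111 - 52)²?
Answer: -60350/26569 ≈ -2.2714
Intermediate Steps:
-60350/(-111 - 52)² = -60350/((-163)²) = -60350/26569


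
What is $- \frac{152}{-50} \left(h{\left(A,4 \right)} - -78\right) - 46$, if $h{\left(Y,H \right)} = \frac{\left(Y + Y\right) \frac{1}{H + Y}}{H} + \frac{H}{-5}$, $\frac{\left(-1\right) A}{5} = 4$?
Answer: $\frac{47647}{250} \approx 190.59$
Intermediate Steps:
$A = -20$ ($A = \left(-5\right) 4 = -20$)
$h{\left(Y,H \right)} = - \frac{H}{5} + \frac{2 Y}{H \left(H + Y\right)}$ ($h{\left(Y,H \right)} = \frac{2 Y \frac{1}{H + Y}}{H} + H \left(- \frac{1}{5}\right) = \frac{2 Y \frac{1}{H + Y}}{H} - \frac{H}{5} = \frac{2 Y}{H \left(H + Y\right)} - \frac{H}{5} = - \frac{H}{5} + \frac{2 Y}{H \left(H + Y\right)}$)
$- \frac{152}{-50} \left(h{\left(A,4 \right)} - -78\right) - 46 = - \frac{152}{-50} \left(\frac{- 4^{3} + 10 \left(-20\right) - - 20 \cdot 4^{2}}{5 \cdot 4 \left(4 - 20\right)} - -78\right) - 46 = \left(-152\right) \left(- \frac{1}{50}\right) \left(\frac{1}{5} \cdot \frac{1}{4} \frac{1}{-16} \left(\left(-1\right) 64 - 200 - \left(-20\right) 16\right) + 78\right) - 46 = \frac{76 \left(\frac{1}{5} \cdot \frac{1}{4} \left(- \frac{1}{16}\right) \left(-64 - 200 + 320\right) + 78\right)}{25} - 46 = \frac{76 \left(\frac{1}{5} \cdot \frac{1}{4} \left(- \frac{1}{16}\right) 56 + 78\right)}{25} - 46 = \frac{76 \left(- \frac{7}{40} + 78\right)}{25} - 46 = \frac{76}{25} \cdot \frac{3113}{40} - 46 = \frac{59147}{250} - 46 = \frac{47647}{250}$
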